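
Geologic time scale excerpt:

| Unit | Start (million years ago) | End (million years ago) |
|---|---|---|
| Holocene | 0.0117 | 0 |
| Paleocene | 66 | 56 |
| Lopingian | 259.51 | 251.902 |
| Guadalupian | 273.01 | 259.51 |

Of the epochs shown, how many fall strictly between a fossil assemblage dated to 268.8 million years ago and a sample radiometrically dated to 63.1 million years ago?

268.8 Ma sits inside the Guadalupian (273.01–259.51) and 63.1 Ma inside the Paleocene (66–56); neither of those is wholly between the two dates.
The listed epochs lying completely between them are Lopingian — 1 in all.

1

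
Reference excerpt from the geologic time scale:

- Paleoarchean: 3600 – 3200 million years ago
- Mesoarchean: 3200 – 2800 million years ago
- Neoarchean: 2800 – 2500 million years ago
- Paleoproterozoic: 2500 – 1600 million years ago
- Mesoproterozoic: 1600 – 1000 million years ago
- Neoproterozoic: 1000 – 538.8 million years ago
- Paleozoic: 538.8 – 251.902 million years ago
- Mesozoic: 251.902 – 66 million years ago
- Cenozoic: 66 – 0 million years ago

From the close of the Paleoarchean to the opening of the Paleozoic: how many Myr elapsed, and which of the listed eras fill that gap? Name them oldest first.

The Paleoarchean closes at 3200 Ma and the Paleozoic opens at 538.8 Ma, so the interval is 3200 − 538.8 = 2661.2 Myr.
An era fits inside if it starts at or after 3200 Ma and ends at or before 538.8 Ma; oldest first that gives Mesoarchean, Neoarchean, Paleoproterozoic, Mesoproterozoic, Neoproterozoic.

2661.2 million years; Mesoarchean, Neoarchean, Paleoproterozoic, Mesoproterozoic, Neoproterozoic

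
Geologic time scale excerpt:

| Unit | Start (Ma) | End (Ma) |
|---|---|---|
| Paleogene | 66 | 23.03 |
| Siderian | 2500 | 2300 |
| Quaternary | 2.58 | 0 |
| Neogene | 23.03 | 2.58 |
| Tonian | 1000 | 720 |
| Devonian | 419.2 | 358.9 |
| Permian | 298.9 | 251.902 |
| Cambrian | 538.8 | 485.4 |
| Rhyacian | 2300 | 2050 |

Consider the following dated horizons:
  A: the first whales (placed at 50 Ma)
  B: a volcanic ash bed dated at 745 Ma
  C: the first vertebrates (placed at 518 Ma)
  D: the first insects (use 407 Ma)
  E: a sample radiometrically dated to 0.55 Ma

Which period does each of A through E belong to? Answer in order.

A — Paleogene; B — Tonian; C — Cambrian; D — Devonian; E — Quaternary

Match each age against the start–end ranges in the excerpt: A = 50 Ma → Paleogene (66–23.03); B = 745 Ma → Tonian (1000–720); C = 518 Ma → Cambrian (538.8–485.4); D = 407 Ma → Devonian (419.2–358.9); E = 0.55 Ma → Quaternary (2.58–0).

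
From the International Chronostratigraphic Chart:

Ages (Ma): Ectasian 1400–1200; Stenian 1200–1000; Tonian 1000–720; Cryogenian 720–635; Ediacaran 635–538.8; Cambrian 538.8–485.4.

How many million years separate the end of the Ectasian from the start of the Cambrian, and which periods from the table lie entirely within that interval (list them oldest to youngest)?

End of Ectasian = 1200 Ma; start of Cambrian = 538.8 Ma.
Gap = 1200 − 538.8 = 661.2 Myr.
Periods wholly inside 1200–538.8 Ma: Stenian (1200–1000), Tonian (1000–720), Cryogenian (720–635), Ediacaran (635–538.8).

661.2 million years; Stenian, Tonian, Cryogenian, Ediacaran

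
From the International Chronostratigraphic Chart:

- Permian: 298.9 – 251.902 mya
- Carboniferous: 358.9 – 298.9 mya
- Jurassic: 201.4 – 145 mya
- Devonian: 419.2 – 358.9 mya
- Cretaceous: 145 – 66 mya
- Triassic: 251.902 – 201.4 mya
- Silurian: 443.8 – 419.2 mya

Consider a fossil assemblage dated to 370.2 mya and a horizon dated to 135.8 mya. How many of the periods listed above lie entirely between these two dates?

The older date is 370.2 Ma and the younger is 135.8 Ma.
Periods with start < 370.2 and end > 135.8 Ma: Carboniferous (358.9–298.9), Permian (298.9–251.902), Triassic (251.902–201.4), Jurassic (201.4–145).
That is 4 complete periods.

4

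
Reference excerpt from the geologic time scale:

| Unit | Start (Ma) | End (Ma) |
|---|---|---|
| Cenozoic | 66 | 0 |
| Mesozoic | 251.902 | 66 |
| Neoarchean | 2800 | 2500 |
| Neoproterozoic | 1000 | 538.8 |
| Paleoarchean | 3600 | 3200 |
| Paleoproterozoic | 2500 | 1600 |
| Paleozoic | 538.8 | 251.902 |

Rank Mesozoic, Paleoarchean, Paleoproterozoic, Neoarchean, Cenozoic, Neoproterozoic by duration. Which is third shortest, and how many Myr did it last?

Durations: Mesozoic 185.902; Paleoarchean 400; Paleoproterozoic 900; Neoarchean 300; Cenozoic 66; Neoproterozoic 461.2 Myr.
Sorted shortest-first: Cenozoic (66), Mesozoic (185.902), Neoarchean (300), Paleoarchean (400), Neoproterozoic (461.2), Paleoproterozoic (900).
The third shortest is Neoarchean at 300 Myr.

Neoarchean, 300 million years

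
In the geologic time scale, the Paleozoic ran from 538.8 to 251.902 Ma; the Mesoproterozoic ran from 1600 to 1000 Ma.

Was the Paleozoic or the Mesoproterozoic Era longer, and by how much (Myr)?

Mesoproterozoic, by 313.102 million years

Paleozoic: 538.8 − 251.902 = 286.898 Myr.
Mesoproterozoic: 1600 − 1000 = 600 Myr.
Difference: 600 − 286.898 = 313.102 Myr, so the Mesoproterozoic was longer.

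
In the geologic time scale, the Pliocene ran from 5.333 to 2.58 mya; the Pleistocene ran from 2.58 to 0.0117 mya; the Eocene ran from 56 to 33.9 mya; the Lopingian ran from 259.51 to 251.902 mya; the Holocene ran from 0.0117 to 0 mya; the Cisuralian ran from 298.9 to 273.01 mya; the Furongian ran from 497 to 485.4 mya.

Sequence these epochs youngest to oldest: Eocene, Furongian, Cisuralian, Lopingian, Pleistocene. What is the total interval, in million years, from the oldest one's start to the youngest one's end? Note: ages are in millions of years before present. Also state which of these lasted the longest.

Pleistocene → Eocene → Lopingian → Cisuralian → Furongian; total span 496.9883 Myr; longest is Cisuralian

From the excerpt: Eocene 56–33.9; Furongian 497–485.4; Cisuralian 298.9–273.01; Lopingian 259.51–251.902; Pleistocene 2.58–0.0117 (Ma).
Larger Ma is earlier, so the oldest is Furongian and the youngest is Pleistocene; youngest to oldest: Pleistocene, Eocene, Lopingian, Cisuralian, Furongian.
Oldest start 497 minus youngest end 0.0117 gives 496.9883 Myr overall.
Individual lengths (start − end): Furongian 11.6; Lopingian 7.608; Eocene 22.1; Cisuralian 25.89; Pleistocene 2.5683. The largest is Cisuralian at 25.89 Myr.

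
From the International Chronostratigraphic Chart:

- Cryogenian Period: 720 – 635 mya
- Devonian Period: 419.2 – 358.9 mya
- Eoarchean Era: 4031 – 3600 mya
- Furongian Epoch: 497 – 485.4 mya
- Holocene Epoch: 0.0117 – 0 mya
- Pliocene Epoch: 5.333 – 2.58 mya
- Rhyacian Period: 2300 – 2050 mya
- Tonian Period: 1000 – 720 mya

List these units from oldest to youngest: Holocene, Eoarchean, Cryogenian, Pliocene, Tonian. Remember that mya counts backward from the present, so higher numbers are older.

Eoarchean, Tonian, Cryogenian, Pliocene, Holocene

Sorting by start age (descending Ma, since larger Ma = older): Eoarchean began 4031, Tonian began 1000, Cryogenian began 720, Pliocene began 5.333, Holocene began 0.0117.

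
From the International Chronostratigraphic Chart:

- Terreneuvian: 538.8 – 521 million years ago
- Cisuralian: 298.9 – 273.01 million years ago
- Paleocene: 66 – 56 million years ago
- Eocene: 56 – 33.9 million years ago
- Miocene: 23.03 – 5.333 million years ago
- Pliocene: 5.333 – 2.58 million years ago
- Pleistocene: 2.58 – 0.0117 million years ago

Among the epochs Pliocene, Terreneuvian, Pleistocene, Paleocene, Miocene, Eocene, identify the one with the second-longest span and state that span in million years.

Start − end for each: Pliocene 5.333 − 2.58 = 2.753; Terreneuvian 538.8 − 521 = 17.8; Pleistocene 2.58 − 0.0117 = 2.5683; Paleocene 66 − 56 = 10; Miocene 23.03 − 5.333 = 17.697; Eocene 56 − 33.9 = 22.1.
Ranking these from longest: Eocene > Terreneuvian > Miocene > Paleocene > Pliocene > Pleistocene.
Position 2 in that ranking is Terreneuvian, which lasted 17.8 Myr.

Terreneuvian, 17.8 million years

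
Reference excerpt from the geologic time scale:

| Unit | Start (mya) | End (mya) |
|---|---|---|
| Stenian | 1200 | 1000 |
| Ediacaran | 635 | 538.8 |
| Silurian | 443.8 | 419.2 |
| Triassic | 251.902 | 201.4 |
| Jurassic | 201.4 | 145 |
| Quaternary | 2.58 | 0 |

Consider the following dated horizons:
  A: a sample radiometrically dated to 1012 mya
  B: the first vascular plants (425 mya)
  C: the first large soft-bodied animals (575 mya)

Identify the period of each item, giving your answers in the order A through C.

A: 1012 Ma lies in 1200–1000 Ma, so Stenian.
B: 425 Ma lies in 443.8–419.2 Ma, so Silurian.
C: 575 Ma lies in 635–538.8 Ma, so Ediacaran.

A — Stenian; B — Silurian; C — Ediacaran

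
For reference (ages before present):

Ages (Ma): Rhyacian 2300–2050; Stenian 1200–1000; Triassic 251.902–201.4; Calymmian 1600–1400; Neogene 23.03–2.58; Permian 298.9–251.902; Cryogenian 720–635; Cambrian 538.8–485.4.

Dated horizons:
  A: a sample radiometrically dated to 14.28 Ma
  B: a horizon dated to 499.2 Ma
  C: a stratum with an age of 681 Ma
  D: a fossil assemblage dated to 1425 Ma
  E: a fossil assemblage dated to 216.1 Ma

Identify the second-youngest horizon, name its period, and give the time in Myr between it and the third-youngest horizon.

E, in the Triassic; 283.1 million years to B

Smaller Ma means younger, so youngest first: A 14.28 < E 216.1 < B 499.2 < C 681 < D 1425.
Counting 2 along gives E (216.1 Ma); the excerpt puts that inside the Triassic, 251.902–201.4 Ma.
Next in line is B (499.2 Ma), and 499.2 − 216.1 = 283.1 Myr.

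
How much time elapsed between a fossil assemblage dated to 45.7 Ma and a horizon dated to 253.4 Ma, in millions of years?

253.4 − 45.7 = 207.7 million years.

207.7 million years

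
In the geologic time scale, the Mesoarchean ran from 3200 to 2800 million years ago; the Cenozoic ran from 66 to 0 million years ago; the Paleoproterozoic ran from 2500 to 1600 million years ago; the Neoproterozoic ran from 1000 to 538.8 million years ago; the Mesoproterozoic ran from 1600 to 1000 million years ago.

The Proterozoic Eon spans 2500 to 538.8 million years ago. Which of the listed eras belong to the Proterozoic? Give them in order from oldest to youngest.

Eras with both bounds inside 2500–538.8 Ma: Paleoproterozoic (2500–1600), Mesoproterozoic (1600–1000), Neoproterozoic (1000–538.8).

Paleoproterozoic, Mesoproterozoic, Neoproterozoic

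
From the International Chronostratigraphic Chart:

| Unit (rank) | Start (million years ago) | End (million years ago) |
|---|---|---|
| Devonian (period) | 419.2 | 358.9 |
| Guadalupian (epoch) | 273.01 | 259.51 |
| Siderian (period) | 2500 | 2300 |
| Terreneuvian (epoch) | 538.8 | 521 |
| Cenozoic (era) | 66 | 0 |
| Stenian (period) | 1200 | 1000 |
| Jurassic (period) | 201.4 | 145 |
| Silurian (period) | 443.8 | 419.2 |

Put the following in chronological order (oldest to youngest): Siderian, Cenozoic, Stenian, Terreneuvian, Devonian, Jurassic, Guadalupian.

Siderian, Stenian, Terreneuvian, Devonian, Guadalupian, Jurassic, Cenozoic

Read off each span (Ma): Siderian 2500–2300; Cenozoic 66–0; Stenian 1200–1000; Terreneuvian 538.8–521; Devonian 419.2–358.9; Jurassic 201.4–145; Guadalupian 273.01–259.51.
Larger Ma is older, so oldest→youngest is Siderian, Stenian, Terreneuvian, Devonian, Guadalupian, Jurassic, Cenozoic.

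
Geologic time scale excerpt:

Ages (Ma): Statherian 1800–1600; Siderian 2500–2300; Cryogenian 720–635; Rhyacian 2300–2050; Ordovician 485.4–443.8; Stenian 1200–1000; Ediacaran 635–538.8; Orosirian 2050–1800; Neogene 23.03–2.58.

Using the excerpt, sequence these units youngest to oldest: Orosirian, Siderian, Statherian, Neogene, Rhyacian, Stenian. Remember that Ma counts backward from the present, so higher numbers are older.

Neogene, Stenian, Statherian, Orosirian, Rhyacian, Siderian

Read off each span (Ma): Orosirian 2050–1800; Siderian 2500–2300; Statherian 1800–1600; Neogene 23.03–2.58; Rhyacian 2300–2050; Stenian 1200–1000.
Larger Ma is older, so oldest→youngest is Siderian, Rhyacian, Orosirian, Statherian, Stenian, Neogene; reverse it for youngest→oldest.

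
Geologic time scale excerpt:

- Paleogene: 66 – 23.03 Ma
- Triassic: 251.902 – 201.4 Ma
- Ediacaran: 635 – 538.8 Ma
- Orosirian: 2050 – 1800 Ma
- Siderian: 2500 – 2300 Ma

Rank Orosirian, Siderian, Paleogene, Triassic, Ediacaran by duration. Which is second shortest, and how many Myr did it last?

Durations: Orosirian 250; Siderian 200; Paleogene 42.97; Triassic 50.502; Ediacaran 96.2 Myr.
Sorted shortest-first: Paleogene (42.97), Triassic (50.502), Ediacaran (96.2), Siderian (200), Orosirian (250).
The second shortest is Triassic at 50.502 Myr.

Triassic, 50.502 million years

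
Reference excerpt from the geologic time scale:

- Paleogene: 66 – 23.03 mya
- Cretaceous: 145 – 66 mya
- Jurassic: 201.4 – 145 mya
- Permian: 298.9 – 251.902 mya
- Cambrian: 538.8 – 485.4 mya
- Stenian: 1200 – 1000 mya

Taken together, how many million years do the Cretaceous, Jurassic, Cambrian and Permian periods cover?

Each duration: Cretaceous = 79; Jurassic = 56.4; Cambrian = 53.4; Permian = 46.998.
Sum: 79 + 56.4 + 53.4 + 46.998 = 235.798 Myr.

235.798 million years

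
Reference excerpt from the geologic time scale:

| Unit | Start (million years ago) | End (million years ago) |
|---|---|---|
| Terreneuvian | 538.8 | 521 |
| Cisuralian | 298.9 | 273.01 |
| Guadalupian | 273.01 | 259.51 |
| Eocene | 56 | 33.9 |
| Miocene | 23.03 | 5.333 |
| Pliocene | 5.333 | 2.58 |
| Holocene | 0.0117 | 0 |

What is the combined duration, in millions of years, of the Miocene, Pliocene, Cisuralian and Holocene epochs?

Each duration: Miocene = 17.697; Pliocene = 2.753; Cisuralian = 25.89; Holocene = 0.0117.
Sum: 17.697 + 2.753 + 25.89 + 0.0117 = 46.3517 Myr.

46.3517 million years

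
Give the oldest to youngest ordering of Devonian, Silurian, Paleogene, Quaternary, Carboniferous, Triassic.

Silurian, then Devonian, then Carboniferous, then Triassic, then Paleogene, then Quaternary

Group by era (each group listed oldest first) — Paleozoic: Silurian, Devonian, Carboniferous; Mesozoic: Triassic; Cenozoic: Paleogene, Quaternary. The eras run Paleozoic → Mesozoic → Cenozoic. Concatenating the groups in that era order gives oldest to youngest directly.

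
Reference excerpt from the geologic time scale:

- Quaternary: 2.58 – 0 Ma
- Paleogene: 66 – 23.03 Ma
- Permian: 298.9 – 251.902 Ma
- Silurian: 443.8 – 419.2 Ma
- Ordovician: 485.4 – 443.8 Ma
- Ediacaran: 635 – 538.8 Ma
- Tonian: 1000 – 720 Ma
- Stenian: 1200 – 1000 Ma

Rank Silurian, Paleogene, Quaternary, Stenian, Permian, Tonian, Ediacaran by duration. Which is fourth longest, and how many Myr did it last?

Start − end for each: Silurian 443.8 − 419.2 = 24.6; Paleogene 66 − 23.03 = 42.97; Quaternary 2.58 − 0 = 2.58; Stenian 1200 − 1000 = 200; Permian 298.9 − 251.902 = 46.998; Tonian 1000 − 720 = 280; Ediacaran 635 − 538.8 = 96.2.
Ranking these from longest: Tonian > Stenian > Ediacaran > Permian > Paleogene > Silurian > Quaternary.
Position 4 in that ranking is Permian, which lasted 46.998 Myr.

Permian, 46.998 million years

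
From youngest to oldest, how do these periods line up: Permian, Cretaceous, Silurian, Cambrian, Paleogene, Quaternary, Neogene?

Group by era (each group listed oldest first) — Paleozoic: Cambrian, Silurian, Permian; Mesozoic: Cretaceous; Cenozoic: Paleogene, Neogene, Quaternary. The eras run Paleozoic → Mesozoic → Cenozoic. Concatenating the groups in that era order and then reversing gives youngest to oldest.

Quaternary, Neogene, Paleogene, Cretaceous, Permian, Silurian, Cambrian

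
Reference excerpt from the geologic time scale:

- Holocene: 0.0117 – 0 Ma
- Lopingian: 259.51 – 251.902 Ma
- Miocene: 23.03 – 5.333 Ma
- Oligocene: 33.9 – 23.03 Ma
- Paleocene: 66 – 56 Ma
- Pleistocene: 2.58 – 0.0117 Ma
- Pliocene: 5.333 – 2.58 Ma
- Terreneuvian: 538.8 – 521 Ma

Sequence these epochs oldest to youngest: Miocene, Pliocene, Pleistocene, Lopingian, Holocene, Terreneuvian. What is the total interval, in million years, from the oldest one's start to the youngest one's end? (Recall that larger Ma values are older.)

Terreneuvian → Lopingian → Miocene → Pliocene → Pleistocene → Holocene; total span 538.8 Myr

Start ages (Ma): Terreneuvian 538.8, Lopingian 259.51, Miocene 23.03, Pliocene 5.333, Pleistocene 2.58, Holocene 0.0117.
Ordered oldest to youngest: Terreneuvian, Lopingian, Miocene, Pliocene, Pleistocene, Holocene.
Span = 538.8 − 0 = 538.8 Myr.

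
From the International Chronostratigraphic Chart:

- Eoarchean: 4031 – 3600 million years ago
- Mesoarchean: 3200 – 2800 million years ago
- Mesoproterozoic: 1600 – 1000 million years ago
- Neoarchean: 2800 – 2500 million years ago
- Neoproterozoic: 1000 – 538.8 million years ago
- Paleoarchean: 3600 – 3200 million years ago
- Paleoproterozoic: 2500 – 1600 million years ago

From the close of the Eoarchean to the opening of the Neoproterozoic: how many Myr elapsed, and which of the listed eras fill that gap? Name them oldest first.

End of Eoarchean = 3600 Ma; start of Neoproterozoic = 1000 Ma.
Gap = 3600 − 1000 = 2600 Myr.
Eras wholly inside 3600–1000 Ma: Paleoarchean (3600–3200), Mesoarchean (3200–2800), Neoarchean (2800–2500), Paleoproterozoic (2500–1600), Mesoproterozoic (1600–1000).

2600 million years; Paleoarchean, Mesoarchean, Neoarchean, Paleoproterozoic, Mesoproterozoic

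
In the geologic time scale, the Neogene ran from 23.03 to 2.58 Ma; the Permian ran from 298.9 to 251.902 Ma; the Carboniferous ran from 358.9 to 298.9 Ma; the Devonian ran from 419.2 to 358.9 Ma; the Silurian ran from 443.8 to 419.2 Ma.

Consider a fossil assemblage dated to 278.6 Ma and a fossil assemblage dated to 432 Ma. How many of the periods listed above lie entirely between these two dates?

The older date is 432 Ma and the younger is 278.6 Ma.
Periods with start < 432 and end > 278.6 Ma: Devonian (419.2–358.9), Carboniferous (358.9–298.9).
That is 2 complete periods.

2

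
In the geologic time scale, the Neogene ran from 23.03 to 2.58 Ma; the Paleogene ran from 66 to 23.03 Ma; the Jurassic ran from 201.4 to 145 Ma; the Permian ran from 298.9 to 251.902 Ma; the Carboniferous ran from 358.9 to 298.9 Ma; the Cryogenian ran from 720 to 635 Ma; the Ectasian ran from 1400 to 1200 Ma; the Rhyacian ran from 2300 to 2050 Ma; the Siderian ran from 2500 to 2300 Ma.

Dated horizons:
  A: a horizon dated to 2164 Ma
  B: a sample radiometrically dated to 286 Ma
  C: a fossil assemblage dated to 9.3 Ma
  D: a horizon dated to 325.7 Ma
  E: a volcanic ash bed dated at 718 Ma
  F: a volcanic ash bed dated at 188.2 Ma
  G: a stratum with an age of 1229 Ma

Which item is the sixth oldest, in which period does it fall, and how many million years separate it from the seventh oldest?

Sorted oldest-first by Ma: A (2164), G (1229), E (718), D (325.7), B (286), F (188.2), C (9.3).
The sixth oldest is F at 188.2 Ma, which lies in 201.4–145 Ma: the Jurassic.
The seventh oldest is C at 9.3 Ma; separation = |188.2 − 9.3| = 178.9 Myr.

F, in the Jurassic; 178.9 million years to C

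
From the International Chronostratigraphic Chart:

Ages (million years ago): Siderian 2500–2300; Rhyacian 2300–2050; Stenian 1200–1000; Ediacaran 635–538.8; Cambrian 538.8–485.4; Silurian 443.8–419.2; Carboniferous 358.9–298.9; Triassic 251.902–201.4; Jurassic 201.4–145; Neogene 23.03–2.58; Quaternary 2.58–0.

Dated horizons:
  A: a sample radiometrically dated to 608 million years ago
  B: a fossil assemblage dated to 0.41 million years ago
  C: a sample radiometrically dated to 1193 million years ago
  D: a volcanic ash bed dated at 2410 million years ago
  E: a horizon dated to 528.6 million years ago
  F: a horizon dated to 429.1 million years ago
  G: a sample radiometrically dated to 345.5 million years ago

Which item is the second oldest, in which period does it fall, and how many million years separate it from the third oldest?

Sorted oldest-first by Ma: D (2410), C (1193), A (608), E (528.6), F (429.1), G (345.5), B (0.41).
The second oldest is C at 1193 Ma, which lies in 1200–1000 Ma: the Stenian.
The third oldest is A at 608 Ma; separation = |1193 − 608| = 585 Myr.

C, in the Stenian; 585 million years to A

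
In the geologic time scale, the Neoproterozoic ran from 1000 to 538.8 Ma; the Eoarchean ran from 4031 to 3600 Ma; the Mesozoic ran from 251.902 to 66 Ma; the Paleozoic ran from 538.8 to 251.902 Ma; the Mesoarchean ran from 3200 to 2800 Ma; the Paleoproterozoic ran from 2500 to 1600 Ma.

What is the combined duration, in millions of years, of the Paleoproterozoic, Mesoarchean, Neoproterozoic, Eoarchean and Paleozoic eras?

Each duration: Paleoproterozoic = 900; Mesoarchean = 400; Neoproterozoic = 461.2; Eoarchean = 431; Paleozoic = 286.898.
Sum: 900 + 400 + 461.2 + 431 + 286.898 = 2479.098 Myr.

2479.098 million years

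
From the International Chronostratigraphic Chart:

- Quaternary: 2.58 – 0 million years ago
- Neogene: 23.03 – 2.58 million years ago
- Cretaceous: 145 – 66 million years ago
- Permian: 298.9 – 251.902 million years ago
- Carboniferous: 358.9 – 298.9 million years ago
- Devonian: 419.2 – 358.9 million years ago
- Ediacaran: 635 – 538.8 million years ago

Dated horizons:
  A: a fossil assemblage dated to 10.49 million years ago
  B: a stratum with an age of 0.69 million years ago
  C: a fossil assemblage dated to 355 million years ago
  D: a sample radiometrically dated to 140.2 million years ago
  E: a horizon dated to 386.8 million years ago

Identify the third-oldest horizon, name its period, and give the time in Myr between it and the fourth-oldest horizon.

D, in the Cretaceous; 129.71 million years to A

Sorted oldest-first by Ma: E (386.8), C (355), D (140.2), A (10.49), B (0.69).
The third oldest is D at 140.2 Ma, which lies in 145–66 Ma: the Cretaceous.
The fourth oldest is A at 10.49 Ma; separation = |140.2 − 10.49| = 129.71 Myr.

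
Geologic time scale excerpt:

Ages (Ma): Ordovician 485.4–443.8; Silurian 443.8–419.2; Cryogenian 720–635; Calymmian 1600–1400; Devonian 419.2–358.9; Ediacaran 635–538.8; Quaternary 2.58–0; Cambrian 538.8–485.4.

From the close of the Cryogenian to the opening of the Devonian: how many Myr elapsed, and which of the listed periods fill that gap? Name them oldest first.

215.8 million years; Ediacaran, Cambrian, Ordovician, Silurian

End of Cryogenian = 635 Ma; start of Devonian = 419.2 Ma.
Gap = 635 − 419.2 = 215.8 Myr.
Periods wholly inside 635–419.2 Ma: Ediacaran (635–538.8), Cambrian (538.8–485.4), Ordovician (485.4–443.8), Silurian (443.8–419.2).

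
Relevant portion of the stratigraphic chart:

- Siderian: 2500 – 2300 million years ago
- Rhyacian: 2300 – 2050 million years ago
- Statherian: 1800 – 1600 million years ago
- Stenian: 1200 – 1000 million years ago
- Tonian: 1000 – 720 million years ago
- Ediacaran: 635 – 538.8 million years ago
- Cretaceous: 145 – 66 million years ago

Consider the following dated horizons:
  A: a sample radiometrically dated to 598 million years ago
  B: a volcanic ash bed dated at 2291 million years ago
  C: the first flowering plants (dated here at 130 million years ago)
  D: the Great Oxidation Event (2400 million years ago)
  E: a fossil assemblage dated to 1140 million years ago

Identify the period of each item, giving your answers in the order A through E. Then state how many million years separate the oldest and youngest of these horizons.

A — Ediacaran; B — Rhyacian; C — Cretaceous; D — Siderian; E — Stenian; span 2270 million years

Match each age against the start–end ranges in the excerpt: A = 598 Ma → Ediacaran (635–538.8); B = 2291 Ma → Rhyacian (2300–2050); C = 130 Ma → Cretaceous (145–66); D = 2400 Ma → Siderian (2500–2300); E = 1140 Ma → Stenian (1200–1000).
The largest age is 2400 Ma and the smallest is 130 Ma; their difference is 2270 Myr.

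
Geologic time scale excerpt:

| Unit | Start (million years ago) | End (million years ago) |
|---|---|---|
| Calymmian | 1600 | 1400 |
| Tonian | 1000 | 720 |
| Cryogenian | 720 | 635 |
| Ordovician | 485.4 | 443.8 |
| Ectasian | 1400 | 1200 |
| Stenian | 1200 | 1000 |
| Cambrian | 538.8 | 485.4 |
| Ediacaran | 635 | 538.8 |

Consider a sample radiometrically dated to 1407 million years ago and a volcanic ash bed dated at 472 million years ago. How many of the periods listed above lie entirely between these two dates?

6

1407 Ma sits inside the Calymmian (1600–1400) and 472 Ma inside the Ordovician (485.4–443.8); neither of those is wholly between the two dates.
The listed periods lying completely between them are Ectasian, Stenian, Tonian, Cryogenian, Ediacaran, Cambrian — 6 in all.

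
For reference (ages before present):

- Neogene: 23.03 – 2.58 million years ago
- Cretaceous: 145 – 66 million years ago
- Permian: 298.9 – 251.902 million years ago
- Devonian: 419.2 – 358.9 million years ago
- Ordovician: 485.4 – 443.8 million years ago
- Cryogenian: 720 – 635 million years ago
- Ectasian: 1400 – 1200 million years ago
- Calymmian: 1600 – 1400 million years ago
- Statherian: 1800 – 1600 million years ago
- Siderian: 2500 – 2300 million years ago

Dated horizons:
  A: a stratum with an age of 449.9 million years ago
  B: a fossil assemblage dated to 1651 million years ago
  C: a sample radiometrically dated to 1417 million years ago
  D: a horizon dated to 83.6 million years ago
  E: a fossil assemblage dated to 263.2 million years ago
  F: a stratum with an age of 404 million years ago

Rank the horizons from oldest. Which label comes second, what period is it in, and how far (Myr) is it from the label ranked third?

C, in the Calymmian; 967.1 million years to A

Sorted oldest-first by Ma: B (1651), C (1417), A (449.9), F (404), E (263.2), D (83.6).
The second oldest is C at 1417 Ma, which lies in 1600–1400 Ma: the Calymmian.
The third oldest is A at 449.9 Ma; separation = |1417 − 449.9| = 967.1 Myr.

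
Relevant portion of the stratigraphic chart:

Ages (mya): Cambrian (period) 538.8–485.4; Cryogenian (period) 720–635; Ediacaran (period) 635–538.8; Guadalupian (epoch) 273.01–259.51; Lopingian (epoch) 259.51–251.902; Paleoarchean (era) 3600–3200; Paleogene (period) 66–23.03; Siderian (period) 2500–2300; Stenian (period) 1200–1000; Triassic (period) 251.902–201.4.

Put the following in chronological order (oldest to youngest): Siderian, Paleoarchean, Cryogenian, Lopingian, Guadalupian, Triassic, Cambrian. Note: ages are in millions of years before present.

Paleoarchean → Siderian → Cryogenian → Cambrian → Guadalupian → Lopingian → Triassic

The oldest of these is Paleoarchean (starts 3600 Ma) and the youngest is Triassic (ends 201.4 Ma).
In between, by decreasing start age: Siderian (2500), Cryogenian (720), Cambrian (538.8), Guadalupian (273.01), Lopingian (259.51).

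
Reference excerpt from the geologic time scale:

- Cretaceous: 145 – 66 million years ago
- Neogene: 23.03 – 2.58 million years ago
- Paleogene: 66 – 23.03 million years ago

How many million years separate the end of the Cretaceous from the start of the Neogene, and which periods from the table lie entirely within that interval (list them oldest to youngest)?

42.97 million years; Paleogene

End of Cretaceous = 66 Ma; start of Neogene = 23.03 Ma.
Gap = 66 − 23.03 = 42.97 Myr.
Periods wholly inside 66–23.03 Ma: Paleogene (66–23.03).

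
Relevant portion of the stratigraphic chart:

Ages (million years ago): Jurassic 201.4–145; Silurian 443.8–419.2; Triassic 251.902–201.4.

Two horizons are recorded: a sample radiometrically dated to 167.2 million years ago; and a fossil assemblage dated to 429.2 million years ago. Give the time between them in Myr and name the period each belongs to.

Elapsed time: 429.2 − 167.2 = 262 Myr.
167.2 Ma lies within 201.4–145 Ma: Jurassic.
429.2 Ma lies within 443.8–419.2 Ma: Silurian.

262 million years apart; the first in the Jurassic, the second in the Silurian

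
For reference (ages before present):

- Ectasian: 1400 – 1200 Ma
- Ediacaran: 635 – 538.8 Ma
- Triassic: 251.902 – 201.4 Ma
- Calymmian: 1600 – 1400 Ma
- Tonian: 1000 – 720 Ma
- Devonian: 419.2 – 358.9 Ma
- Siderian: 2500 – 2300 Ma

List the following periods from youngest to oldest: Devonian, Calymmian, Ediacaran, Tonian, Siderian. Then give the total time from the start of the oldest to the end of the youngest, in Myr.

Start ages (Ma): Siderian 2500, Calymmian 1600, Tonian 1000, Ediacaran 635, Devonian 419.2.
Ordered youngest to oldest: Devonian, Ediacaran, Tonian, Calymmian, Siderian.
Span = 2500 − 358.9 = 2141.1 Myr.

Devonian, Ediacaran, Tonian, Calymmian, Siderian; total span 2141.1 Myr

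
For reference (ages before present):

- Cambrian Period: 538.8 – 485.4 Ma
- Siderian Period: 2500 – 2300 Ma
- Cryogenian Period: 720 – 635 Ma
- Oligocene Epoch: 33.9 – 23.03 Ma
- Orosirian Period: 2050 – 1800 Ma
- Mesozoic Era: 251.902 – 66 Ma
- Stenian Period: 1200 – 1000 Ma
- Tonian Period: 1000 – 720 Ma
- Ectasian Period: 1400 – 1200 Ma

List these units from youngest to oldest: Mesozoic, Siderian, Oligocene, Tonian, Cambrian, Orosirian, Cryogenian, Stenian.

Oligocene, Mesozoic, Cambrian, Cryogenian, Tonian, Stenian, Orosirian, Siderian

Read off each span (Ma): Mesozoic 251.902–66; Siderian 2500–2300; Oligocene 33.9–23.03; Tonian 1000–720; Cambrian 538.8–485.4; Orosirian 2050–1800; Cryogenian 720–635; Stenian 1200–1000.
Larger Ma is older, so oldest→youngest is Siderian, Orosirian, Stenian, Tonian, Cryogenian, Cambrian, Mesozoic, Oligocene; reverse it for youngest→oldest.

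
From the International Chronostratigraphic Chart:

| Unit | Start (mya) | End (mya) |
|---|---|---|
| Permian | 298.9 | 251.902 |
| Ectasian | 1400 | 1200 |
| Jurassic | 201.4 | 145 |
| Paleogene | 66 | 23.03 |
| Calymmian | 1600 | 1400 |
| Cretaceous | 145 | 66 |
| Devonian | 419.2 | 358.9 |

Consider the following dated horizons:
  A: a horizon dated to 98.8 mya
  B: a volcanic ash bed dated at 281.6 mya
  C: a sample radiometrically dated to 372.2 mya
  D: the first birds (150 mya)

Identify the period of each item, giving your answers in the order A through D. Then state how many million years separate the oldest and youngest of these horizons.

A — Cretaceous; B — Permian; C — Devonian; D — Jurassic; span 273.4 million years

Match each age against the start–end ranges in the excerpt: A = 98.8 Ma → Cretaceous (145–66); B = 281.6 Ma → Permian (298.9–251.902); C = 372.2 Ma → Devonian (419.2–358.9); D = 150 Ma → Jurassic (201.4–145).
The largest age is 372.2 Ma and the smallest is 98.8 Ma; their difference is 273.4 Myr.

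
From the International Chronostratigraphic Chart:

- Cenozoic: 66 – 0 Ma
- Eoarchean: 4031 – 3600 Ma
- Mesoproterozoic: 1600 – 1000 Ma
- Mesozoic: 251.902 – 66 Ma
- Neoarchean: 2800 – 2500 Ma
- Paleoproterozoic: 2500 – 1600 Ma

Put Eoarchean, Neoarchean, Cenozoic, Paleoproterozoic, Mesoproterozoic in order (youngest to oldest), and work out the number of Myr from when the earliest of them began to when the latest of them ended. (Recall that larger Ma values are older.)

Cenozoic, Mesoproterozoic, Paleoproterozoic, Neoarchean, Eoarchean; total span 4031 Myr

From the excerpt: Eoarchean 4031–3600; Neoarchean 2800–2500; Cenozoic 66–0; Paleoproterozoic 2500–1600; Mesoproterozoic 1600–1000 (Ma).
Larger Ma is earlier, so the oldest is Eoarchean and the youngest is Cenozoic; youngest to oldest: Cenozoic, Mesoproterozoic, Paleoproterozoic, Neoarchean, Eoarchean.
Oldest start 4031 minus youngest end 0 gives 4031 Myr overall.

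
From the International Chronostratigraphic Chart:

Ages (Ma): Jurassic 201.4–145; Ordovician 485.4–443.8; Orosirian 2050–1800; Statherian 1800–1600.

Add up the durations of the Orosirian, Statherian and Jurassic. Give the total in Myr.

Each duration: Orosirian = 250; Statherian = 200; Jurassic = 56.4.
Sum: 250 + 200 + 56.4 = 506.4 Myr.

506.4 million years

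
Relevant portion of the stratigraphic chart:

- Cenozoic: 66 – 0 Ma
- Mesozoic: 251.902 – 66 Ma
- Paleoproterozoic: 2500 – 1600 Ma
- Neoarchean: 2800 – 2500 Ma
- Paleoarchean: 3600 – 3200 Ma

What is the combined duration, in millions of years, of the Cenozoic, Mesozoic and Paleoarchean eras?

651.902 million years

Each duration: Cenozoic = 66; Mesozoic = 185.902; Paleoarchean = 400.
Sum: 66 + 185.902 + 400 = 651.902 Myr.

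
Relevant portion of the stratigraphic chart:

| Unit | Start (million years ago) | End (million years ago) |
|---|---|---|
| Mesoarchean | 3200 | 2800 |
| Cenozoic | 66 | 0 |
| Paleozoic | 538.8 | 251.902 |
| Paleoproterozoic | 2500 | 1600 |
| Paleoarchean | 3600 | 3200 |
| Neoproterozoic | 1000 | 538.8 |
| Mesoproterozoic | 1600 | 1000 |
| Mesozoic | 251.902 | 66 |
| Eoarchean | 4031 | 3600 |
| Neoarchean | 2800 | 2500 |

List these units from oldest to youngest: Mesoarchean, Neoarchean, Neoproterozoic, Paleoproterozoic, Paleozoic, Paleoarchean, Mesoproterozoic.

Read off each span (Ma): Mesoarchean 3200–2800; Neoarchean 2800–2500; Neoproterozoic 1000–538.8; Paleoproterozoic 2500–1600; Paleozoic 538.8–251.902; Paleoarchean 3600–3200; Mesoproterozoic 1600–1000.
Larger Ma is older, so oldest→youngest is Paleoarchean, Mesoarchean, Neoarchean, Paleoproterozoic, Mesoproterozoic, Neoproterozoic, Paleozoic.

Paleoarchean, Mesoarchean, Neoarchean, Paleoproterozoic, Mesoproterozoic, Neoproterozoic, Paleozoic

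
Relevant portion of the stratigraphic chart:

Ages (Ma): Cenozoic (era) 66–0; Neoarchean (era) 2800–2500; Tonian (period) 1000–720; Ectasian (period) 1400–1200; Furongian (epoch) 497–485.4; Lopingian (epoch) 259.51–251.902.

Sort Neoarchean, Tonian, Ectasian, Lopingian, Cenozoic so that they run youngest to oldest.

Sorting by start age (ascending Ma, since larger Ma = older): Cenozoic began 66, Lopingian began 259.51, Tonian began 1000, Ectasian began 1400, Neoarchean began 2800.

Cenozoic → Lopingian → Tonian → Ectasian → Neoarchean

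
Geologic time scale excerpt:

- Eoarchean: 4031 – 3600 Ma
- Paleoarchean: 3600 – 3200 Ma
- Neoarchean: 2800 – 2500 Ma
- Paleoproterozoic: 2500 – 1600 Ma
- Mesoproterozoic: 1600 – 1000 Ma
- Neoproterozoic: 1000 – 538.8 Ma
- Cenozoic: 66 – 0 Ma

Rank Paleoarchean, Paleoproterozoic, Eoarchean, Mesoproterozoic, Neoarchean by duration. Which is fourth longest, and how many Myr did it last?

Durations: Paleoarchean 400; Paleoproterozoic 900; Eoarchean 431; Mesoproterozoic 600; Neoarchean 300 Myr.
Sorted longest-first: Paleoproterozoic (900), Mesoproterozoic (600), Eoarchean (431), Paleoarchean (400), Neoarchean (300).
The fourth longest is Paleoarchean at 400 Myr.

Paleoarchean, 400 million years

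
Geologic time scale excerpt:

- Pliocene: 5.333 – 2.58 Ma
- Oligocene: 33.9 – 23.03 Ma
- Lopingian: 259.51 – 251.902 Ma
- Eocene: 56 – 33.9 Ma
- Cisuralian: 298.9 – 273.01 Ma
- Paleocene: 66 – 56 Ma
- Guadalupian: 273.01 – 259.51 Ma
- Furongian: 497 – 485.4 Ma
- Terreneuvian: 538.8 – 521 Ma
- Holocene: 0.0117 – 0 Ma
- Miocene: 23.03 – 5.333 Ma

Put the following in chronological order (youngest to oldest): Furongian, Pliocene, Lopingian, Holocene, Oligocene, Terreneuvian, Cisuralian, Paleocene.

Holocene, then Pliocene, then Oligocene, then Paleocene, then Lopingian, then Cisuralian, then Furongian, then Terreneuvian

Read off each span (Ma): Furongian 497–485.4; Pliocene 5.333–2.58; Lopingian 259.51–251.902; Holocene 0.0117–0; Oligocene 33.9–23.03; Terreneuvian 538.8–521; Cisuralian 298.9–273.01; Paleocene 66–56.
Larger Ma is older, so oldest→youngest is Terreneuvian, Furongian, Cisuralian, Lopingian, Paleocene, Oligocene, Pliocene, Holocene; reverse it for youngest→oldest.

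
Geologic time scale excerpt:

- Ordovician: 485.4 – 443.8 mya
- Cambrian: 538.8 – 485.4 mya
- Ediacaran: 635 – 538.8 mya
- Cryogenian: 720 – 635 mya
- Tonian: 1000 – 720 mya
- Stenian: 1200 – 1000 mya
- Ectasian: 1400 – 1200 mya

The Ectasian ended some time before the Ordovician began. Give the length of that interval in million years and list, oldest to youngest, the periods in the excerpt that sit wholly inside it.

714.6 million years; Stenian, Tonian, Cryogenian, Ediacaran, Cambrian

End of Ectasian = 1200 Ma; start of Ordovician = 485.4 Ma.
Gap = 1200 − 485.4 = 714.6 Myr.
Periods wholly inside 1200–485.4 Ma: Stenian (1200–1000), Tonian (1000–720), Cryogenian (720–635), Ediacaran (635–538.8), Cambrian (538.8–485.4).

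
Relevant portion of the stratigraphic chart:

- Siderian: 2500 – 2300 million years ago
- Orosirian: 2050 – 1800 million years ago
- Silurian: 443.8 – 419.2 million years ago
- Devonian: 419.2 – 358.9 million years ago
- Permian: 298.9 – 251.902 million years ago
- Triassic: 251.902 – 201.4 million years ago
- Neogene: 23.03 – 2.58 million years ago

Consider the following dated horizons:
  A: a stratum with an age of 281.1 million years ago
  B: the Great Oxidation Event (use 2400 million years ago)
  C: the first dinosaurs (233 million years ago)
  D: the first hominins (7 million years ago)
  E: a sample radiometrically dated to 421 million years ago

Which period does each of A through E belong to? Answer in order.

A — Permian; B — Siderian; C — Triassic; D — Neogene; E — Silurian

A: 281.1 Ma lies in 298.9–251.902 Ma, so Permian.
B: 2400 Ma lies in 2500–2300 Ma, so Siderian.
C: 233 Ma lies in 251.902–201.4 Ma, so Triassic.
D: 7 Ma lies in 23.03–2.58 Ma, so Neogene.
E: 421 Ma lies in 443.8–419.2 Ma, so Silurian.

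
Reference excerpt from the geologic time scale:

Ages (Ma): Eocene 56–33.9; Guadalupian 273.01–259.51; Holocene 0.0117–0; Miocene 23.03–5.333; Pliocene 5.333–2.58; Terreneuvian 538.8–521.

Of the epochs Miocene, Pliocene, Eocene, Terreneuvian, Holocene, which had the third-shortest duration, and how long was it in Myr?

Durations: Miocene 17.697; Pliocene 2.753; Eocene 22.1; Terreneuvian 17.8; Holocene 0.0117 Myr.
Sorted shortest-first: Holocene (0.0117), Pliocene (2.753), Miocene (17.697), Terreneuvian (17.8), Eocene (22.1).
The third shortest is Miocene at 17.697 Myr.

Miocene, 17.697 million years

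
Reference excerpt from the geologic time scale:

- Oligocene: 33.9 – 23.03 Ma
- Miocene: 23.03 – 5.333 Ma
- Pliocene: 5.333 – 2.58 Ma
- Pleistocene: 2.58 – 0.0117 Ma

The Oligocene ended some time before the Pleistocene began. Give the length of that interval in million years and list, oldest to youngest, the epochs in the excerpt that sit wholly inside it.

The Oligocene closes at 23.03 Ma and the Pleistocene opens at 2.58 Ma, so the interval is 23.03 − 2.58 = 20.45 Myr.
An epoch fits inside if it starts at or after 23.03 Ma and ends at or before 2.58 Ma; oldest first that gives Miocene, Pliocene.

20.45 million years; Miocene, Pliocene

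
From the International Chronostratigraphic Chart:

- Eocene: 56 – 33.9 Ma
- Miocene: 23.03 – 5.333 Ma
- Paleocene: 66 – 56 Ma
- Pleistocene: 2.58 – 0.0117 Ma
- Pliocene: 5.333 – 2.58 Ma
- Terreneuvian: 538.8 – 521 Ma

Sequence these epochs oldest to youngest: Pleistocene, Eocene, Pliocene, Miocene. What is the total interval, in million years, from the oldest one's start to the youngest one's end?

Eocene, Miocene, Pliocene, Pleistocene; total span 55.9883 Myr

Start ages (Ma): Eocene 56, Miocene 23.03, Pliocene 5.333, Pleistocene 2.58.
Ordered oldest to youngest: Eocene, Miocene, Pliocene, Pleistocene.
Span = 56 − 0.0117 = 55.9883 Myr.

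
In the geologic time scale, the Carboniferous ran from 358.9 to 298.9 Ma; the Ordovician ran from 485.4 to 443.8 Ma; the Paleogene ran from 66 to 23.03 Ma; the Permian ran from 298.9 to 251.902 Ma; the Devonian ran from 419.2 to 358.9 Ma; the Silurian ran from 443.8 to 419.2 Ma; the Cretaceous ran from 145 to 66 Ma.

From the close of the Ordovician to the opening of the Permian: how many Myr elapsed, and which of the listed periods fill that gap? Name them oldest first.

144.9 million years; Silurian, Devonian, Carboniferous

End of Ordovician = 443.8 Ma; start of Permian = 298.9 Ma.
Gap = 443.8 − 298.9 = 144.9 Myr.
Periods wholly inside 443.8–298.9 Ma: Silurian (443.8–419.2), Devonian (419.2–358.9), Carboniferous (358.9–298.9).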